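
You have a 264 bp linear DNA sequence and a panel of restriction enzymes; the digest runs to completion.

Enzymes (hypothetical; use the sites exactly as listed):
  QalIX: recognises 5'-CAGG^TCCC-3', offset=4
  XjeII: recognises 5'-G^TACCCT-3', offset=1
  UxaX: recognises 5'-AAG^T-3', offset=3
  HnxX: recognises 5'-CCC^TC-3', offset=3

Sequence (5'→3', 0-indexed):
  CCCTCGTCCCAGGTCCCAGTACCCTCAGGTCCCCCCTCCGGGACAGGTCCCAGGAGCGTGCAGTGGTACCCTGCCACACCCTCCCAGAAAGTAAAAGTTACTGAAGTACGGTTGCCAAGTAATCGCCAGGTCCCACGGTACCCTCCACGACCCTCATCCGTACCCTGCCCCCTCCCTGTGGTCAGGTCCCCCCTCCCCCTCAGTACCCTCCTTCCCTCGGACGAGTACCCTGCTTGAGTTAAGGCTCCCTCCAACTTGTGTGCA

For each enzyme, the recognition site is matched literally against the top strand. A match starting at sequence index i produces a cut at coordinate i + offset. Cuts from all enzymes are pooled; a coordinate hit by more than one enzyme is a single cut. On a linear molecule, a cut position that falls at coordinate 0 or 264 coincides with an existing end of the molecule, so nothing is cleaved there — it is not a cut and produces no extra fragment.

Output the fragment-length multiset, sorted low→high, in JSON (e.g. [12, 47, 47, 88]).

Scan for sites:
  QalIX (CAGGTCCC, off=4): starts [9, 25, 43, 126, 182] → cuts [13, 29, 47, 130, 186]
  XjeII (GTACCCT, off=1): starts [18, 65, 137, 159, 202, 224] → cuts [19, 66, 138, 160, 203, 225]
  UxaX (AAGT, off=3): starts [88, 94, 103, 116] → cuts [91, 97, 106, 119]
  HnxX (CCCTC, off=3): starts [0, 21, 33, 78, 140, 150, 169, 190, 196, 205, 213, 246] → cuts [3, 24, 36, 81, 143, 153, 172, 193, 199, 208, 216, 249]

All cut coordinates (distinct, sorted): [3, 13, 19, 24, 29, 36, 47, 66, 81, 91, 97, 106, 119, 130, 138, 143, 153, 160, 172, 186, 193, 199, 203, 208, 216, 225, 249]

Fragments:
  [0,3): 3 bp
  [3,13): 10 bp
  [13,19): 6 bp
  [19,24): 5 bp
  [24,29): 5 bp
  [29,36): 7 bp
  [36,47): 11 bp
  [47,66): 19 bp
  [66,81): 15 bp
  [81,91): 10 bp
  [91,97): 6 bp
  [97,106): 9 bp
  [106,119): 13 bp
  [119,130): 11 bp
  [130,138): 8 bp
  [138,143): 5 bp
  [143,153): 10 bp
  [153,160): 7 bp
  [160,172): 12 bp
  [172,186): 14 bp
  [186,193): 7 bp
  [193,199): 6 bp
  [199,203): 4 bp
  [203,208): 5 bp
  [208,216): 8 bp
  [216,225): 9 bp
  [225,249): 24 bp
  [249,264): 15 bp

[3,4,5,5,5,5,6,6,6,7,7,7,8,8,9,9,10,10,10,11,11,12,13,14,15,15,19,24]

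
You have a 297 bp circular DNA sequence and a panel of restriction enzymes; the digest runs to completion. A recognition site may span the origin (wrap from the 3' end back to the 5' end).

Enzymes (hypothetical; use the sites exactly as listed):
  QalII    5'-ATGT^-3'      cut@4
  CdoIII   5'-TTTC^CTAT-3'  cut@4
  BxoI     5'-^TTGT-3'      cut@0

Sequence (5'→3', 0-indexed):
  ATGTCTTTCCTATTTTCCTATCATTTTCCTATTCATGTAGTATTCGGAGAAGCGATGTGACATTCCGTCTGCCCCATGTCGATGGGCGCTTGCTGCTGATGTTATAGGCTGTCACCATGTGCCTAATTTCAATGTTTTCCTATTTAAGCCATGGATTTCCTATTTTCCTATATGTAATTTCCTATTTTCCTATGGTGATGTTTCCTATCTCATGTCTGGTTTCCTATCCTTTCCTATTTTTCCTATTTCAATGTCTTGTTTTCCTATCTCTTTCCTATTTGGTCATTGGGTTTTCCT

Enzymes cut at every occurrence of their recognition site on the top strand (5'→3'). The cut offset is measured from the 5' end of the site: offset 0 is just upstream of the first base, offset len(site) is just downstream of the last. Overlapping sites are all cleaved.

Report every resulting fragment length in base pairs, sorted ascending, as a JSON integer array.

Site scan:
  QalII (ATGT, off=4): starts [0, 34, 54, 75, 98, 116, 131, 171, 197, 211, 250] → cuts [4, 38, 58, 79, 102, 120, 135, 175, 201, 215, 254]
  CdoIII (TTTCCTAT, off=4): starts [5, 13, 24, 135, 155, 163, 177, 185, 200, 219, 229, 238, 259, 270, 291] → cuts [9, 17, 28, 139, 159, 167, 181, 189, 204, 223, 233, 242, 263, 274, 295]
  BxoI (TTGT, off=0): starts [255] → cuts [255]

Pooled cuts: [4, 9, 17, 28, 38, 58, 79, 102, 120, 135, 139, 159, 167, 175, 181, 189, 201, 204, 215, 223, 233, 242, 254, 255, 263, 274, 295]

Fragments:
  4→9: 5 bp
  9→17: 8 bp
  17→28: 11 bp
  28→38: 10 bp
  38→58: 20 bp
  58→79: 21 bp
  79→102: 23 bp
  102→120: 18 bp
  120→135: 15 bp
  135→139: 4 bp
  139→159: 20 bp
  159→167: 8 bp
  167→175: 8 bp
  175→181: 6 bp
  181→189: 8 bp
  189→201: 12 bp
  201→204: 3 bp
  204→215: 11 bp
  215→223: 8 bp
  223→233: 10 bp
  233→242: 9 bp
  242→254: 12 bp
  254→255: 1 bp
  255→263: 8 bp
  263→274: 11 bp
  274→295: 21 bp
  295→4 (wrap): 297-295+4 = 6 bp

[1,3,4,5,6,6,8,8,8,8,8,8,9,10,10,11,11,11,12,12,15,18,20,20,21,21,23]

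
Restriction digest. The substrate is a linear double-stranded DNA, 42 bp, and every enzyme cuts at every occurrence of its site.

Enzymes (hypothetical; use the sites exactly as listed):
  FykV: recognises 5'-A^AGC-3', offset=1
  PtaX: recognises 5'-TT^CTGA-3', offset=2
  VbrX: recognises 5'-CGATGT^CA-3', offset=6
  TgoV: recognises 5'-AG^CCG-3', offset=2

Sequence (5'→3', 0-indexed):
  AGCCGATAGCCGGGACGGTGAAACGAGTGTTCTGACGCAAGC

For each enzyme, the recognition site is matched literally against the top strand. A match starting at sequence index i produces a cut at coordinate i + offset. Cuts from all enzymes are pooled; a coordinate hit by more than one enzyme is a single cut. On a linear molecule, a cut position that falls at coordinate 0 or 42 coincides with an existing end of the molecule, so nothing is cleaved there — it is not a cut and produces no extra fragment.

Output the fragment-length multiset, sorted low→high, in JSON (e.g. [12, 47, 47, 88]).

[2,3,7,8,22]

Scan for sites:
  FykV (AAGC, off=1): starts [38] → cuts [39]
  PtaX (TTCTGA, off=2): starts [29] → cuts [31]
  VbrX (CGATGTCA, off=6): no sites
  TgoV (AGCCG, off=2): starts [0, 7] → cuts [2, 9]

All cut coordinates (distinct, sorted): [2, 9, 31, 39]

Fragments:
  [0,2): 2 bp
  [2,9): 7 bp
  [9,31): 22 bp
  [31,39): 8 bp
  [39,42): 3 bp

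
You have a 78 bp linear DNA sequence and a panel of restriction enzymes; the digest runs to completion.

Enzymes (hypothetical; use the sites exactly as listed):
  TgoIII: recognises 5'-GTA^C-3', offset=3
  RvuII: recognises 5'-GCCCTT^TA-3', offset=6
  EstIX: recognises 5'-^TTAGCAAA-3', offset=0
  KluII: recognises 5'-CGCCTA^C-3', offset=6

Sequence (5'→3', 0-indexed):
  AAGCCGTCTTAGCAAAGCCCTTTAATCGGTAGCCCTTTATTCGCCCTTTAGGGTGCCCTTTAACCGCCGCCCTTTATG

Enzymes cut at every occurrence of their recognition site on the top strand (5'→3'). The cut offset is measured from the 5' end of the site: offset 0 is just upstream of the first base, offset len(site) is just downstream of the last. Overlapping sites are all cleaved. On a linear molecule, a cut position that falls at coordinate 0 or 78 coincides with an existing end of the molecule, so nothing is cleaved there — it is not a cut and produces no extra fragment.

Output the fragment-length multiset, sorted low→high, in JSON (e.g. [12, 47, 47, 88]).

[4,8,11,12,14,14,15]

Scan for sites:
  TgoIII (GTAC, off=3): no sites
  RvuII (GCCCTTTA, off=6): starts [16, 31, 42, 54, 68] → cuts [22, 37, 48, 60, 74]
  EstIX (TTAGCAAA, off=0): starts [8] → cuts [8]
  KluII (CGCCTAC, off=6): no sites

Pooled cuts: [8, 22, 37, 48, 60, 74]

Fragments:
  [0,8): 8 bp
  [8,22): 14 bp
  [22,37): 15 bp
  [37,48): 11 bp
  [48,60): 12 bp
  [60,74): 14 bp
  [74,78): 4 bp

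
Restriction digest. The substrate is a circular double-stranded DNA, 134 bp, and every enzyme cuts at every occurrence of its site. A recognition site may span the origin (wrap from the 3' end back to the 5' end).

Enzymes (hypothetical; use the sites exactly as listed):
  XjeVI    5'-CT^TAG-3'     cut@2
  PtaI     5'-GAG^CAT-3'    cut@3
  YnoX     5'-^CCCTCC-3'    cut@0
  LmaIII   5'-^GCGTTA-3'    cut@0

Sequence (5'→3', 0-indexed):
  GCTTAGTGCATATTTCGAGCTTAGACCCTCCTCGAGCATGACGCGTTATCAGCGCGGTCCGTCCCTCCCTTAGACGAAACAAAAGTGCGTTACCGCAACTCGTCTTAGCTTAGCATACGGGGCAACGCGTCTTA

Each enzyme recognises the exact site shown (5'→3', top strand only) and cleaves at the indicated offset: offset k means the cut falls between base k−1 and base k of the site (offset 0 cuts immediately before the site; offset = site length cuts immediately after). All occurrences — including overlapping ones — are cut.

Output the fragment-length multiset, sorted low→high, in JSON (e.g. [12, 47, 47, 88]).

[4,5,5,6,8,11,16,18,19,20,22]

Per-enzyme occurrences:
  XjeVI CTTAG/2: at [1, 19, 68, 103, 108, 130] ⇒ [3, 21, 70, 105, 110, 132]
  PtaI GAGCAT/3: at [33] ⇒ [36]
  YnoX CCCTCC/0: at [25, 62] ⇒ [25, 62]
  LmaIII GCGTTA/0: at [42, 86] ⇒ [42, 86]

Pooled cuts: [3, 21, 25, 36, 42, 62, 70, 86, 105, 110, 132]

Fragment lengths:
  3→21: 18 bp
  21→25: 4 bp
  25→36: 11 bp
  36→42: 6 bp
  42→62: 20 bp
  62→70: 8 bp
  70→86: 16 bp
  86→105: 19 bp
  105→110: 5 bp
  110→132: 22 bp
  132→3 (wrap): 134-132+3 = 5 bp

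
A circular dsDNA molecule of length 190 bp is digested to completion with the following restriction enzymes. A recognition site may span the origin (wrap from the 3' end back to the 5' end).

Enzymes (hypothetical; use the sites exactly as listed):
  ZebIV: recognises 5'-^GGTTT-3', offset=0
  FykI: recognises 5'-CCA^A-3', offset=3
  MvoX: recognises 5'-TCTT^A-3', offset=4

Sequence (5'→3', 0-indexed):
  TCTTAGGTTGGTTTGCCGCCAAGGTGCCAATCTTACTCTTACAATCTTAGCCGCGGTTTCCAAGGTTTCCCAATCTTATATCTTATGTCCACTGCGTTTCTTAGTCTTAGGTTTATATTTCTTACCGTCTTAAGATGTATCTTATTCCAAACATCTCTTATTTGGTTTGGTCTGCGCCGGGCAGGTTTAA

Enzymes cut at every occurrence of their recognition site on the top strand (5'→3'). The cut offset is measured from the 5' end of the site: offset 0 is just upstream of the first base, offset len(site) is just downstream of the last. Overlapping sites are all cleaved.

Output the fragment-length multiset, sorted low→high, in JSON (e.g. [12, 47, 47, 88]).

Scan for sites:
  ZebIV (GGTTT, off=0): starts [9, 54, 63, 109, 163, 183] → cuts [9, 54, 63, 109, 163, 183]
  FykI (CCAA, off=3): starts [18, 26, 59, 69, 146] → cuts [21, 29, 62, 72, 149]
  MvoX (TCTTA, off=4): starts [0, 30, 36, 44, 73, 80, 98, 104, 119, 127, 139, 155] → cuts [4, 34, 40, 48, 77, 84, 102, 108, 123, 131, 143, 159]

All cut coordinates (distinct, sorted): [4, 9, 21, 29, 34, 40, 48, 54, 62, 63, 72, 77, 84, 102, 108, 109, 123, 131, 143, 149, 159, 163, 183]

Fragment lengths:
  4→9: 5 bp
  9→21: 12 bp
  21→29: 8 bp
  29→34: 5 bp
  34→40: 6 bp
  40→48: 8 bp
  48→54: 6 bp
  54→62: 8 bp
  62→63: 1 bp
  63→72: 9 bp
  72→77: 5 bp
  77→84: 7 bp
  84→102: 18 bp
  102→108: 6 bp
  108→109: 1 bp
  109→123: 14 bp
  123→131: 8 bp
  131→143: 12 bp
  143→149: 6 bp
  149→159: 10 bp
  159→163: 4 bp
  163→183: 20 bp
  183→4 (wrap): 190-183+4 = 11 bp

[1,1,4,5,5,5,6,6,6,6,7,8,8,8,8,9,10,11,12,12,14,18,20]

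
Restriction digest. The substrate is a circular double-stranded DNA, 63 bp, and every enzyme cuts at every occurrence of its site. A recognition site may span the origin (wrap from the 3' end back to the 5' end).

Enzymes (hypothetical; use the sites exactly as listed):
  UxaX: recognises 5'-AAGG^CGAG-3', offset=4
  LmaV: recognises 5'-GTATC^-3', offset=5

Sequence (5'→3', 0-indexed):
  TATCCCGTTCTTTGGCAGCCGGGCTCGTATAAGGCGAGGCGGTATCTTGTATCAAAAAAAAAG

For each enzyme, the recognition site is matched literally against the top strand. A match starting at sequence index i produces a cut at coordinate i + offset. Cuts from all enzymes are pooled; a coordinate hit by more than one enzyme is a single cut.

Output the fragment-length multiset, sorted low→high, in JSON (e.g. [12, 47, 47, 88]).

Per-enzyme occurrences:
  UxaX (AAGGCGAG, off=4): starts [30] → cuts [34]
  LmaV (GTATC, off=5): starts [41, 48, 62] → cuts [4, 46, 53]

Pooled cuts: [4, 34, 46, 53]

Fragment lengths:
  4→34: 30 bp
  34→46: 12 bp
  46→53: 7 bp
  53→4 (wrap): 63-53+4 = 14 bp

[7,12,14,30]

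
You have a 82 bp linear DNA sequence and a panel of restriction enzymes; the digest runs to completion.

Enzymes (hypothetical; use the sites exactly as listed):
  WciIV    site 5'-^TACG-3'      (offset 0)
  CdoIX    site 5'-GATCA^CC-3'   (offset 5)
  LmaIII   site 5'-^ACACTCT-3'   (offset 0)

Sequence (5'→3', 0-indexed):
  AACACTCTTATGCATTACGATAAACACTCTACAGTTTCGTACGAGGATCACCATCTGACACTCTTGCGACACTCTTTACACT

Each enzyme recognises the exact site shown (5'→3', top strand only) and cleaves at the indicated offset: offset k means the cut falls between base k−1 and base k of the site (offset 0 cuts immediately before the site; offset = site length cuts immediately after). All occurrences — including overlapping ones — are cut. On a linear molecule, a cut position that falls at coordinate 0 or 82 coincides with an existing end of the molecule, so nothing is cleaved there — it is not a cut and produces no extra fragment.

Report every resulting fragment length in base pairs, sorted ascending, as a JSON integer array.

Per-enzyme occurrences:
  WciIV TACG/0: at [15, 39] ⇒ [15, 39]
  CdoIX GATCACC/5: at [45] ⇒ [50]
  LmaIII ACACTCT/0: at [1, 23, 57, 68] ⇒ [1, 23, 57, 68]

All cut coordinates (distinct, sorted): [1, 15, 23, 39, 50, 57, 68]

Fragment lengths:
  [0,1): 1 bp
  [1,15): 14 bp
  [15,23): 8 bp
  [23,39): 16 bp
  [39,50): 11 bp
  [50,57): 7 bp
  [57,68): 11 bp
  [68,82): 14 bp

[1,7,8,11,11,14,14,16]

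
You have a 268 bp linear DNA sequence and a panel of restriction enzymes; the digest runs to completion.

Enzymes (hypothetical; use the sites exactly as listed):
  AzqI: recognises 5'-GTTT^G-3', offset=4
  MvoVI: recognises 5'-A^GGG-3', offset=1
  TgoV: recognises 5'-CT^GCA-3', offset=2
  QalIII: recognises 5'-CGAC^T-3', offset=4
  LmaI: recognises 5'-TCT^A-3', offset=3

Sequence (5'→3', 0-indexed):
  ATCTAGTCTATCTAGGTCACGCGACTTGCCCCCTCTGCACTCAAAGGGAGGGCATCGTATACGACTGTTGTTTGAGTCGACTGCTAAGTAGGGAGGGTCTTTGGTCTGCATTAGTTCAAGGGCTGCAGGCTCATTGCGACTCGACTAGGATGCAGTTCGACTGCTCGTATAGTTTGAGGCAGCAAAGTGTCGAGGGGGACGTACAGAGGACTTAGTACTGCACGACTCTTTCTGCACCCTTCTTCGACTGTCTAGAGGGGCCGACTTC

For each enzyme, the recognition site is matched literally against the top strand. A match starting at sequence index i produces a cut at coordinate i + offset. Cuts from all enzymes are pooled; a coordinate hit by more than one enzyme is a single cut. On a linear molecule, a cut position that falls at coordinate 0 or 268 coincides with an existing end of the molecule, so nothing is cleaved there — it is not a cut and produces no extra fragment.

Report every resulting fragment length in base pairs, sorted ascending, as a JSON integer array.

Site scan:
  AzqI (GTTTG, off=4): starts [69, 171] → cuts [73, 175]
  MvoVI (AGGG, off=1): starts [44, 48, 89, 93, 118, 192, 255] → cuts [45, 49, 90, 94, 119, 193, 256]
  TgoV (CTGCA, off=2): starts [34, 105, 122, 217, 231] → cuts [36, 107, 124, 219, 233]
  QalIII (CGACT, off=4): starts [21, 61, 77, 136, 141, 157, 222, 244, 261] → cuts [25, 65, 81, 140, 145, 161, 226, 248, 265]
  LmaI (TCTA, off=3): starts [1, 6, 10, 250] → cuts [4, 9, 13, 253]

All cut coordinates (distinct, sorted): [4, 9, 13, 25, 36, 45, 49, 65, 73, 81, 90, 94, 107, 119, 124, 140, 145, 161, 175, 193, 219, 226, 233, 248, 253, 256, 265]

Fragments:
  [0,4): 4 bp
  [4,9): 5 bp
  [9,13): 4 bp
  [13,25): 12 bp
  [25,36): 11 bp
  [36,45): 9 bp
  [45,49): 4 bp
  [49,65): 16 bp
  [65,73): 8 bp
  [73,81): 8 bp
  [81,90): 9 bp
  [90,94): 4 bp
  [94,107): 13 bp
  [107,119): 12 bp
  [119,124): 5 bp
  [124,140): 16 bp
  [140,145): 5 bp
  [145,161): 16 bp
  [161,175): 14 bp
  [175,193): 18 bp
  [193,219): 26 bp
  [219,226): 7 bp
  [226,233): 7 bp
  [233,248): 15 bp
  [248,253): 5 bp
  [253,256): 3 bp
  [256,265): 9 bp
  [265,268): 3 bp

[3,3,4,4,4,4,5,5,5,5,7,7,8,8,9,9,9,11,12,12,13,14,15,16,16,16,18,26]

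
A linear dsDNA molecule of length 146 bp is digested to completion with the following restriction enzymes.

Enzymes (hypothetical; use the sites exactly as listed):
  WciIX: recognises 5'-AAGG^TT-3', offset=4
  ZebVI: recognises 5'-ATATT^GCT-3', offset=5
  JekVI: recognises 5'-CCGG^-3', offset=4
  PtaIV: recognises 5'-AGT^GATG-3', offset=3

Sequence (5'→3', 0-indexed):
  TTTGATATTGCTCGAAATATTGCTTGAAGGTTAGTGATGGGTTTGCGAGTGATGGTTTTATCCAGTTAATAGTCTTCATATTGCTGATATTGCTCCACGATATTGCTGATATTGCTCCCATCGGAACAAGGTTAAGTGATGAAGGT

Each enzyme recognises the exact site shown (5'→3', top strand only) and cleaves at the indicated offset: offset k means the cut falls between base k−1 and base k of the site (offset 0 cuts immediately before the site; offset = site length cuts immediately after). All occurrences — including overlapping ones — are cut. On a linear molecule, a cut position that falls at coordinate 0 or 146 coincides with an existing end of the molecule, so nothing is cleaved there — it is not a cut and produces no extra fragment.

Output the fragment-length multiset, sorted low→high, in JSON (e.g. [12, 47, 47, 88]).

[5,6,9,9,9,9,9,12,13,15,18,32]

Site scan:
  WciIX AAGGTT/4: at [26, 127] ⇒ [30, 131]
  ZebVI ATATTGCT/5: at [4, 16, 77, 86, 99, 108] ⇒ [9, 21, 82, 91, 104, 113]
  JekVI (CCGG, off=4): no sites
  PtaIV AGTGATG/3: at [32, 47, 134] ⇒ [35, 50, 137]

Pooled cuts: [9, 21, 30, 35, 50, 82, 91, 104, 113, 131, 137]

Fragment lengths:
  [0,9): 9 bp
  [9,21): 12 bp
  [21,30): 9 bp
  [30,35): 5 bp
  [35,50): 15 bp
  [50,82): 32 bp
  [82,91): 9 bp
  [91,104): 13 bp
  [104,113): 9 bp
  [113,131): 18 bp
  [131,137): 6 bp
  [137,146): 9 bp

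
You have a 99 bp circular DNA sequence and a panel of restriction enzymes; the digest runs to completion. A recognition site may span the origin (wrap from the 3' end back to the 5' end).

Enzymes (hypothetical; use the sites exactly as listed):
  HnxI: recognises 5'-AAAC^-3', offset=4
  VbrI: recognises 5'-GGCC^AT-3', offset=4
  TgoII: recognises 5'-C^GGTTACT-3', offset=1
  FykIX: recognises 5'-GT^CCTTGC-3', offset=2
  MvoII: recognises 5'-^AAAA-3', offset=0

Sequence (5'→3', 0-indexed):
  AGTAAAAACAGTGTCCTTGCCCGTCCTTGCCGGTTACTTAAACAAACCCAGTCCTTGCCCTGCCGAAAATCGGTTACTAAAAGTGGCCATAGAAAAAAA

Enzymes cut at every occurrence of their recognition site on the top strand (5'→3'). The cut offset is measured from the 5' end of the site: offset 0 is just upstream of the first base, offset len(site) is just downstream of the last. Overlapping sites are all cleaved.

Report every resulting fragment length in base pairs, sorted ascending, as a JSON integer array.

Site scan:
  HnxI (AAAC, off=4): starts [5, 39, 43] → cuts [9, 43, 47]
  VbrI (GGCCAT, off=4): starts [84] → cuts [88]
  TgoII (CGGTTACT, off=1): starts [30, 70] → cuts [31, 71]
  FykIX (GTCCTTGC, off=2): starts [12, 22, 50] → cuts [14, 24, 52]
  MvoII (AAAA, off=0): starts [3, 4, 65, 78, 92, 93, 94, 95, 96] → cuts [3, 4, 65, 78, 92, 93, 94, 95, 96]

All cut coordinates (distinct, sorted): [3, 4, 9, 14, 24, 31, 43, 47, 52, 65, 71, 78, 88, 92, 93, 94, 95, 96]

Fragments:
  3→4: 1 bp
  4→9: 5 bp
  9→14: 5 bp
  14→24: 10 bp
  24→31: 7 bp
  31→43: 12 bp
  43→47: 4 bp
  47→52: 5 bp
  52→65: 13 bp
  65→71: 6 bp
  71→78: 7 bp
  78→88: 10 bp
  88→92: 4 bp
  92→93: 1 bp
  93→94: 1 bp
  94→95: 1 bp
  95→96: 1 bp
  96→3 (wrap): 99-96+3 = 6 bp

[1,1,1,1,1,4,4,5,5,5,6,6,7,7,10,10,12,13]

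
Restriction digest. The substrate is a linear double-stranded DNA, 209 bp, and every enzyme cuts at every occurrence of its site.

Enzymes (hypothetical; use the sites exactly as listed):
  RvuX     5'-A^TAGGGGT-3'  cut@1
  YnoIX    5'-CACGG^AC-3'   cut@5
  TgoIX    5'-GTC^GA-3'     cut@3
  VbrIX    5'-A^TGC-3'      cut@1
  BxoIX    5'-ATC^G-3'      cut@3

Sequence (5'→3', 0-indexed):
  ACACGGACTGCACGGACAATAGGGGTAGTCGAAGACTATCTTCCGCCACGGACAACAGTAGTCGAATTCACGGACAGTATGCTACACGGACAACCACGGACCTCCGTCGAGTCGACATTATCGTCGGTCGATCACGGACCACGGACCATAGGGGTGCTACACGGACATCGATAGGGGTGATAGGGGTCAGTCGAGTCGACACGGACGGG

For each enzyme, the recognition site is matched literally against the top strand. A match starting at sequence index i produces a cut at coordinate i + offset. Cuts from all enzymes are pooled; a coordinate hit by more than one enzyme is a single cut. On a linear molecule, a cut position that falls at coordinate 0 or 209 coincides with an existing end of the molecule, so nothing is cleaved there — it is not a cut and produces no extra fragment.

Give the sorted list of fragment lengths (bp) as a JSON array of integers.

[2,4,4,5,5,5,5,6,6,7,7,7,8,9,9,9,9,10,10,10,11,12,12,16,21]

Site scan:
  RvuX (ATAGGGGT, off=1): starts [18, 147, 170, 179] → cuts [19, 148, 171, 180]
  YnoIX (CACGGAC, off=5): starts [1, 10, 46, 68, 84, 94, 132, 139, 159, 199] → cuts [6, 15, 51, 73, 89, 99, 137, 144, 164, 204]
  TgoIX (GTCGA, off=3): starts [27, 60, 105, 110, 126, 189, 194] → cuts [30, 63, 108, 113, 129, 192, 197]
  VbrIX (ATGC, off=1): starts [78] → cuts [79]
  BxoIX (ATCG, off=3): starts [119, 166] → cuts [122, 169]

Pooled cuts: [6, 15, 19, 30, 51, 63, 73, 79, 89, 99, 108, 113, 122, 129, 137, 144, 148, 164, 169, 171, 180, 192, 197, 204]

Fragment lengths:
  [0,6): 6 bp
  [6,15): 9 bp
  [15,19): 4 bp
  [19,30): 11 bp
  [30,51): 21 bp
  [51,63): 12 bp
  [63,73): 10 bp
  [73,79): 6 bp
  [79,89): 10 bp
  [89,99): 10 bp
  [99,108): 9 bp
  [108,113): 5 bp
  [113,122): 9 bp
  [122,129): 7 bp
  [129,137): 8 bp
  [137,144): 7 bp
  [144,148): 4 bp
  [148,164): 16 bp
  [164,169): 5 bp
  [169,171): 2 bp
  [171,180): 9 bp
  [180,192): 12 bp
  [192,197): 5 bp
  [197,204): 7 bp
  [204,209): 5 bp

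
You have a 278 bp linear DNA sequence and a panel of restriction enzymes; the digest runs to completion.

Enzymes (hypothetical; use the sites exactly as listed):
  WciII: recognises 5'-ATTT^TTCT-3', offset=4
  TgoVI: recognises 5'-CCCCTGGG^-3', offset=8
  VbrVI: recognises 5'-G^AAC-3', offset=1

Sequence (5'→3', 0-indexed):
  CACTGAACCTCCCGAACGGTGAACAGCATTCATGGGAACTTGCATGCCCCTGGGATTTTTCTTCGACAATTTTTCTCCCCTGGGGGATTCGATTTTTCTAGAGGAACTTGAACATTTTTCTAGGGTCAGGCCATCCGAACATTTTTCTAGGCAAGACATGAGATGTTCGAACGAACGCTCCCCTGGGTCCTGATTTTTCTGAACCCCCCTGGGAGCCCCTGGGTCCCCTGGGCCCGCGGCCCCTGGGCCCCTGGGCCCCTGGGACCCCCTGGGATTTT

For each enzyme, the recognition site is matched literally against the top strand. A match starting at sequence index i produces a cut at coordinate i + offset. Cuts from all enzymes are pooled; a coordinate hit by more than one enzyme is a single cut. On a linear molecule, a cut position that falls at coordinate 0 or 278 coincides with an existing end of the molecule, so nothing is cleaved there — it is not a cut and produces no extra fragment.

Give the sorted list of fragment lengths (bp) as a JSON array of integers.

[4,4,5,5,5,6,7,7,7,8,8,9,9,9,9,10,10,11,12,12,14,14,15,15,18,20,25]

Scan for sites:
  WciII ATTTTTCT/4: at [54, 68, 91, 113, 140, 192] ⇒ [58, 72, 95, 117, 144, 196]
  TgoVI CCCCTGGG/8: at [46, 76, 179, 205, 215, 224, 239, 247, 255, 265] ⇒ [54, 84, 187, 213, 223, 232, 247, 255, 263, 273]
  VbrVI GAAC/1: at [4, 13, 20, 35, 103, 109, 136, 168, 172, 200] ⇒ [5, 14, 21, 36, 104, 110, 137, 169, 173, 201]

All cut coordinates (distinct, sorted): [5, 14, 21, 36, 54, 58, 72, 84, 95, 104, 110, 117, 137, 144, 169, 173, 187, 196, 201, 213, 223, 232, 247, 255, 263, 273]

Fragments:
  [0,5): 5 bp
  [5,14): 9 bp
  [14,21): 7 bp
  [21,36): 15 bp
  [36,54): 18 bp
  [54,58): 4 bp
  [58,72): 14 bp
  [72,84): 12 bp
  [84,95): 11 bp
  [95,104): 9 bp
  [104,110): 6 bp
  [110,117): 7 bp
  [117,137): 20 bp
  [137,144): 7 bp
  [144,169): 25 bp
  [169,173): 4 bp
  [173,187): 14 bp
  [187,196): 9 bp
  [196,201): 5 bp
  [201,213): 12 bp
  [213,223): 10 bp
  [223,232): 9 bp
  [232,247): 15 bp
  [247,255): 8 bp
  [255,263): 8 bp
  [263,273): 10 bp
  [273,278): 5 bp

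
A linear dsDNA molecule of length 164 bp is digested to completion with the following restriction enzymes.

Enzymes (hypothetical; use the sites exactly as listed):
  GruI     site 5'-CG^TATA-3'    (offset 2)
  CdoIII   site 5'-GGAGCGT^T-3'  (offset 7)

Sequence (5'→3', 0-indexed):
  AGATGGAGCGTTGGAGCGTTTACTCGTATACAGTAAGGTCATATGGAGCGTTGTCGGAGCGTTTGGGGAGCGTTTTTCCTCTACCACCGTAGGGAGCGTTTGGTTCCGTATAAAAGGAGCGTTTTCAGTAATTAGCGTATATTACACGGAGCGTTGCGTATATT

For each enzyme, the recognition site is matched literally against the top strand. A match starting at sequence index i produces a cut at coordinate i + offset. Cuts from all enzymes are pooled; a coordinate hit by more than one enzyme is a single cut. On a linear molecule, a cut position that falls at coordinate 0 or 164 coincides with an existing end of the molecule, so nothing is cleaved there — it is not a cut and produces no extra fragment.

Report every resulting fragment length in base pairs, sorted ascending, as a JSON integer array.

[4,6,7,8,9,11,11,11,14,15,17,25,26]

Scan for sites:
  GruI CGTATA/2: at [24, 106, 135, 156] ⇒ [26, 108, 137, 158]
  CdoIII GGAGCGTT/7: at [4, 12, 44, 55, 66, 92, 115, 147] ⇒ [11, 19, 51, 62, 73, 99, 122, 154]

All cut coordinates (distinct, sorted): [11, 19, 26, 51, 62, 73, 99, 108, 122, 137, 154, 158]

Fragment lengths:
  [0,11): 11 bp
  [11,19): 8 bp
  [19,26): 7 bp
  [26,51): 25 bp
  [51,62): 11 bp
  [62,73): 11 bp
  [73,99): 26 bp
  [99,108): 9 bp
  [108,122): 14 bp
  [122,137): 15 bp
  [137,154): 17 bp
  [154,158): 4 bp
  [158,164): 6 bp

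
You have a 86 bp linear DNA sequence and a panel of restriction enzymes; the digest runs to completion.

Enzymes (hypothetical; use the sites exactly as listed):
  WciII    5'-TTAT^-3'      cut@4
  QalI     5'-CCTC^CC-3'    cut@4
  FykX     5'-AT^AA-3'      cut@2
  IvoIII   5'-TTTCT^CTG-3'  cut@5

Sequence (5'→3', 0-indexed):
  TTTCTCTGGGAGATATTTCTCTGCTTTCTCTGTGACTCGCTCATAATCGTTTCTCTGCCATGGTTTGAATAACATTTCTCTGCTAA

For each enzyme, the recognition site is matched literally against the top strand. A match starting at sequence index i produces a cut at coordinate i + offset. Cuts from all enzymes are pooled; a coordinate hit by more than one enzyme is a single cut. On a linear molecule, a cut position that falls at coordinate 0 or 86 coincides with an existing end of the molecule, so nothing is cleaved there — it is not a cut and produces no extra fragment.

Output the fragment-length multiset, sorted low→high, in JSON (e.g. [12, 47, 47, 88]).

Site scan:
  WciII (TTAT, off=4): no sites
  QalI (CCTCCC, off=4): no sites
  FykX (ATAA, off=2): starts [42, 68] → cuts [44, 70]
  IvoIII (TTTCTCTG, off=5): starts [0, 15, 24, 49, 74] → cuts [5, 20, 29, 54, 79]

All cut coordinates (distinct, sorted): [5, 20, 29, 44, 54, 70, 79]

Fragment lengths:
  [0,5): 5 bp
  [5,20): 15 bp
  [20,29): 9 bp
  [29,44): 15 bp
  [44,54): 10 bp
  [54,70): 16 bp
  [70,79): 9 bp
  [79,86): 7 bp

[5,7,9,9,10,15,15,16]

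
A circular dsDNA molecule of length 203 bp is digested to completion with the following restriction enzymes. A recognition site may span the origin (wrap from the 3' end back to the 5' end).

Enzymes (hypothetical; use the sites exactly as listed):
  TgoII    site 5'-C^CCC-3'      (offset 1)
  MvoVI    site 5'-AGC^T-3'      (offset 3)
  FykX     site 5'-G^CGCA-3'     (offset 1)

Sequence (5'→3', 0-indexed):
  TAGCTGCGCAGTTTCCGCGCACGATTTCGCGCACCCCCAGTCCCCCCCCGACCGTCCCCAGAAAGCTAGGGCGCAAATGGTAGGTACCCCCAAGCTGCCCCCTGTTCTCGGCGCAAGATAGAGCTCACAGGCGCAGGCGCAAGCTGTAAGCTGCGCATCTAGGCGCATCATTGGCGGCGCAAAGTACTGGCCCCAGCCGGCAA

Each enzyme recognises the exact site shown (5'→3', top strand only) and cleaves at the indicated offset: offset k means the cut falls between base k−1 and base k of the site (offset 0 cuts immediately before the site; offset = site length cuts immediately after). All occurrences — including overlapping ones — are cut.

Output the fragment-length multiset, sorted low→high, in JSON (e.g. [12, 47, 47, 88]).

[1,1,1,1,1,1,1,2,2,3,5,5,6,7,7,7,7,7,10,10,10,11,12,12,13,14,14,16,16]

Scan for sites:
  TgoII (CCCC, off=1): starts [33, 34, 41, 42, 43, 44, 45, 55, 86, 87, 97, 98, 190] → cuts [34, 35, 42, 43, 44, 45, 46, 56, 87, 88, 98, 99, 191]
  MvoVI (AGCT, off=3): starts [1, 63, 92, 121, 141, 148] → cuts [4, 66, 95, 124, 144, 151]
  FykX (GCGCA, off=1): starts [5, 16, 28, 70, 110, 130, 136, 152, 162, 176] → cuts [6, 17, 29, 71, 111, 131, 137, 153, 163, 177]

All cut coordinates (distinct, sorted): [4, 6, 17, 29, 34, 35, 42, 43, 44, 45, 46, 56, 66, 71, 87, 88, 95, 98, 99, 111, 124, 131, 137, 144, 151, 153, 163, 177, 191]

Fragments:
  4→6: 2 bp
  6→17: 11 bp
  17→29: 12 bp
  29→34: 5 bp
  34→35: 1 bp
  35→42: 7 bp
  42→43: 1 bp
  43→44: 1 bp
  44→45: 1 bp
  45→46: 1 bp
  46→56: 10 bp
  56→66: 10 bp
  66→71: 5 bp
  71→87: 16 bp
  87→88: 1 bp
  88→95: 7 bp
  95→98: 3 bp
  98→99: 1 bp
  99→111: 12 bp
  111→124: 13 bp
  124→131: 7 bp
  131→137: 6 bp
  137→144: 7 bp
  144→151: 7 bp
  151→153: 2 bp
  153→163: 10 bp
  163→177: 14 bp
  177→191: 14 bp
  191→4 (wrap): 203-191+4 = 16 bp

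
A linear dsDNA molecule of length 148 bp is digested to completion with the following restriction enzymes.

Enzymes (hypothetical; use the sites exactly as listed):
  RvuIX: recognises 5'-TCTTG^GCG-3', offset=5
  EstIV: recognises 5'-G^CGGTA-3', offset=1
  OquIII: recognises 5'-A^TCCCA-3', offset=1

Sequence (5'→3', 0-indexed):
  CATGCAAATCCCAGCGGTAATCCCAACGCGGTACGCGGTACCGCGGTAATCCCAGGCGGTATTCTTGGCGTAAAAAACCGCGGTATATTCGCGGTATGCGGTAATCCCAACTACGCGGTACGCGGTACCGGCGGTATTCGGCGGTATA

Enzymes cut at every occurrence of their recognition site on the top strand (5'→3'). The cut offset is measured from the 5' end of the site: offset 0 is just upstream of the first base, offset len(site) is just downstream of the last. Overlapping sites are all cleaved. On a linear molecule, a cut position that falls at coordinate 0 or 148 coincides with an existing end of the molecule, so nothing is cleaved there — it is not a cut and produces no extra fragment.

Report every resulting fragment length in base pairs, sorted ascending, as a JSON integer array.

[6,6,6,6,7,7,7,7,7,8,8,8,9,10,11,11,11,13]

Per-enzyme occurrences:
  RvuIX TCTTGGCG/5: at [62] ⇒ [67]
  EstIV GCGGTA/1: at [13, 27, 34, 42, 55, 79, 90, 97, 114, 121, 130, 140] ⇒ [14, 28, 35, 43, 56, 80, 91, 98, 115, 122, 131, 141]
  OquIII ATCCCA/1: at [7, 19, 48, 103] ⇒ [8, 20, 49, 104]

All cut coordinates (distinct, sorted): [8, 14, 20, 28, 35, 43, 49, 56, 67, 80, 91, 98, 104, 115, 122, 131, 141]

Fragments:
  [0,8): 8 bp
  [8,14): 6 bp
  [14,20): 6 bp
  [20,28): 8 bp
  [28,35): 7 bp
  [35,43): 8 bp
  [43,49): 6 bp
  [49,56): 7 bp
  [56,67): 11 bp
  [67,80): 13 bp
  [80,91): 11 bp
  [91,98): 7 bp
  [98,104): 6 bp
  [104,115): 11 bp
  [115,122): 7 bp
  [122,131): 9 bp
  [131,141): 10 bp
  [141,148): 7 bp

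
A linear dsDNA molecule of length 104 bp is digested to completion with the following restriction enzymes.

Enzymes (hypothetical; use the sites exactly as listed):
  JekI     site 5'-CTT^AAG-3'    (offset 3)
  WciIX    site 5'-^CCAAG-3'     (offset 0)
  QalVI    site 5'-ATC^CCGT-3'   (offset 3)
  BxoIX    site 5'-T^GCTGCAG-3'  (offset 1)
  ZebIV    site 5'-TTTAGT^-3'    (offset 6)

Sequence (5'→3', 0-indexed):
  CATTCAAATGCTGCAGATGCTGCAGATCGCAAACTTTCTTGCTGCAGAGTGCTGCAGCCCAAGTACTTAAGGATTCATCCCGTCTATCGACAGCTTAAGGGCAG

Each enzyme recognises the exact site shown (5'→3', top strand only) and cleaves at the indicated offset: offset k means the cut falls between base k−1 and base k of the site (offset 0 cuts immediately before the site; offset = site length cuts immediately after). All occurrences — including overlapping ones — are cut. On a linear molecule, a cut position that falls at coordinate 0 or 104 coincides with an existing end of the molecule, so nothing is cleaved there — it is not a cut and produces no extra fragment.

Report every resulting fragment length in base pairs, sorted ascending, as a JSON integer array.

Scan for sites:
  JekI (CTTAAG, off=3): starts [65, 93] → cuts [68, 96]
  WciIX (CCAAG, off=0): starts [58] → cuts [58]
  QalVI (ATCCCGT, off=3): starts [76] → cuts [79]
  BxoIX (TGCTGCAG, off=1): starts [8, 17, 39, 49] → cuts [9, 18, 40, 50]
  ZebIV (TTTAGT, off=6): no sites

All cut coordinates (distinct, sorted): [9, 18, 40, 50, 58, 68, 79, 96]

Fragment lengths:
  [0,9): 9 bp
  [9,18): 9 bp
  [18,40): 22 bp
  [40,50): 10 bp
  [50,58): 8 bp
  [58,68): 10 bp
  [68,79): 11 bp
  [79,96): 17 bp
  [96,104): 8 bp

[8,8,9,9,10,10,11,17,22]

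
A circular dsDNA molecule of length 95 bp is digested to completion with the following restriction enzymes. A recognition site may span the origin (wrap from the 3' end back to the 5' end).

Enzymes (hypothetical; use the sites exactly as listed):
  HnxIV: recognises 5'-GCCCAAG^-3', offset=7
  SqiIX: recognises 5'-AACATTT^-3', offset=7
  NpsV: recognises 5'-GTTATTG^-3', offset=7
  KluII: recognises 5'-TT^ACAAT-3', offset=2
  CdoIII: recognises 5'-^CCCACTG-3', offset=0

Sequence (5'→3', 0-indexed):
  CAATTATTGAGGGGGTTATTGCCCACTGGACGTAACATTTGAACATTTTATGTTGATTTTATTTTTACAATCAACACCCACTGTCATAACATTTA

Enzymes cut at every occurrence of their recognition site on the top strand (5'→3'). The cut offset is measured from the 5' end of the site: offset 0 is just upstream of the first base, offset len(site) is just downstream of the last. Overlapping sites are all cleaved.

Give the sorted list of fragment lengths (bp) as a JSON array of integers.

[8,10,18,18,19,22]

Per-enzyme occurrences:
  HnxIV (GCCCAAG, off=7): no sites
  SqiIX AACATTT/7: at [33, 41, 87] ⇒ [40, 48, 94]
  NpsV GTTATTG/7: at [14] ⇒ [21]
  KluII TTACAAT/2: at [64, 92] ⇒ [66, 94]
  CdoIII CCCACTG/0: at [21, 76] ⇒ [21, 76]

Pooled cuts: [21, 40, 48, 66, 76, 94]

Fragment lengths:
  21→40: 19 bp
  40→48: 8 bp
  48→66: 18 bp
  66→76: 10 bp
  76→94: 18 bp
  94→21 (wrap): 95-94+21 = 22 bp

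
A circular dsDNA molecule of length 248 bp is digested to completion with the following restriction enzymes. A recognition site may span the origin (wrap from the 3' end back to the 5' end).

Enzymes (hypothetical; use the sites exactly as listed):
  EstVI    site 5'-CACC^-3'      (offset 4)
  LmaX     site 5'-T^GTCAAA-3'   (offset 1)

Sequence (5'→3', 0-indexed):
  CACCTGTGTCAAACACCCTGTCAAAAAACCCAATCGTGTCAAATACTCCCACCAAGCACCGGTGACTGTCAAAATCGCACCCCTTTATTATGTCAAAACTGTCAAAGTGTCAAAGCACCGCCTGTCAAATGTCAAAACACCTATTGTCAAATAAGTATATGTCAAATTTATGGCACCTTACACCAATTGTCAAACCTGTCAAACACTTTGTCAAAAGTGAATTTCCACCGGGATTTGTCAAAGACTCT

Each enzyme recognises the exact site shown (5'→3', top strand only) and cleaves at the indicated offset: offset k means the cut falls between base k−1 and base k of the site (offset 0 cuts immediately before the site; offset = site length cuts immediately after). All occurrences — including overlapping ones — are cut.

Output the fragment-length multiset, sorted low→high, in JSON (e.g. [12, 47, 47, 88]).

Scan for sites:
  EstVI CACC/4: at [0, 13, 49, 56, 77, 115, 137, 173, 180, 225] ⇒ [4, 17, 53, 60, 81, 119, 141, 177, 184, 229]
  LmaX TGTCAAA/1: at [6, 18, 36, 66, 90, 99, 107, 122, 129, 144, 159, 187, 196, 208, 235] ⇒ [7, 19, 37, 67, 91, 100, 108, 123, 130, 145, 160, 188, 197, 209, 236]

All cut coordinates (distinct, sorted): [4, 7, 17, 19, 37, 53, 60, 67, 81, 91, 100, 108, 119, 123, 130, 141, 145, 160, 177, 184, 188, 197, 209, 229, 236]

Fragments:
  4→7: 3 bp
  7→17: 10 bp
  17→19: 2 bp
  19→37: 18 bp
  37→53: 16 bp
  53→60: 7 bp
  60→67: 7 bp
  67→81: 14 bp
  81→91: 10 bp
  91→100: 9 bp
  100→108: 8 bp
  108→119: 11 bp
  119→123: 4 bp
  123→130: 7 bp
  130→141: 11 bp
  141→145: 4 bp
  145→160: 15 bp
  160→177: 17 bp
  177→184: 7 bp
  184→188: 4 bp
  188→197: 9 bp
  197→209: 12 bp
  209→229: 20 bp
  229→236: 7 bp
  236→4 (wrap): 248-236+4 = 16 bp

[2,3,4,4,4,7,7,7,7,7,8,9,9,10,10,11,11,12,14,15,16,16,17,18,20]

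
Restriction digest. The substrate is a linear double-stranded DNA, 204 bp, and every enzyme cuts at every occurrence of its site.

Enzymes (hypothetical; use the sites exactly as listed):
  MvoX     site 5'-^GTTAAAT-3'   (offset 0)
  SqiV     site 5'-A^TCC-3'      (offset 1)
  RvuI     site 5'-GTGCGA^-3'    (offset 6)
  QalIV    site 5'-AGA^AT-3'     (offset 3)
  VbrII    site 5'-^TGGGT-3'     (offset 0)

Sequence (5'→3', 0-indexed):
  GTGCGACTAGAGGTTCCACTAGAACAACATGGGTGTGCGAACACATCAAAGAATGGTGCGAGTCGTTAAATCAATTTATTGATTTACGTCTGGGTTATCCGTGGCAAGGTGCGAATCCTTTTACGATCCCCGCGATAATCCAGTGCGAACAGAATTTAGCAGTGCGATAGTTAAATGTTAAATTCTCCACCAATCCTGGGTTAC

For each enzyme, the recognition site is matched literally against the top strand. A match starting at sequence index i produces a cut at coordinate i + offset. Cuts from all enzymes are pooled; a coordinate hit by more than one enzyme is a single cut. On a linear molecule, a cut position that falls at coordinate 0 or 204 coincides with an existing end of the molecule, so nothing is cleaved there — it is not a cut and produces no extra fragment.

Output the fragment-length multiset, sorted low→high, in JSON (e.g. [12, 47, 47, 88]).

[1,2,3,3,5,6,7,7,8,9,10,11,11,12,12,14,17,17,23,26]

Scan for sites:
  MvoX (GTTAAAT, off=0): starts [64, 169, 176] → cuts [64, 169, 176]
  SqiV (ATCC, off=1): starts [96, 114, 125, 137, 192] → cuts [97, 115, 126, 138, 193]
  RvuI (GTGCGA, off=6): starts [0, 34, 55, 108, 142, 161] → cuts [6, 40, 61, 114, 148, 167]
  QalIV (AGAAT, off=3): starts [49, 150] → cuts [52, 153]
  VbrII (TGGGT, off=0): starts [29, 90, 196] → cuts [29, 90, 196]

Pooled cuts: [6, 29, 40, 52, 61, 64, 90, 97, 114, 115, 126, 138, 148, 153, 167, 169, 176, 193, 196]

Fragment lengths:
  [0,6): 6 bp
  [6,29): 23 bp
  [29,40): 11 bp
  [40,52): 12 bp
  [52,61): 9 bp
  [61,64): 3 bp
  [64,90): 26 bp
  [90,97): 7 bp
  [97,114): 17 bp
  [114,115): 1 bp
  [115,126): 11 bp
  [126,138): 12 bp
  [138,148): 10 bp
  [148,153): 5 bp
  [153,167): 14 bp
  [167,169): 2 bp
  [169,176): 7 bp
  [176,193): 17 bp
  [193,196): 3 bp
  [196,204): 8 bp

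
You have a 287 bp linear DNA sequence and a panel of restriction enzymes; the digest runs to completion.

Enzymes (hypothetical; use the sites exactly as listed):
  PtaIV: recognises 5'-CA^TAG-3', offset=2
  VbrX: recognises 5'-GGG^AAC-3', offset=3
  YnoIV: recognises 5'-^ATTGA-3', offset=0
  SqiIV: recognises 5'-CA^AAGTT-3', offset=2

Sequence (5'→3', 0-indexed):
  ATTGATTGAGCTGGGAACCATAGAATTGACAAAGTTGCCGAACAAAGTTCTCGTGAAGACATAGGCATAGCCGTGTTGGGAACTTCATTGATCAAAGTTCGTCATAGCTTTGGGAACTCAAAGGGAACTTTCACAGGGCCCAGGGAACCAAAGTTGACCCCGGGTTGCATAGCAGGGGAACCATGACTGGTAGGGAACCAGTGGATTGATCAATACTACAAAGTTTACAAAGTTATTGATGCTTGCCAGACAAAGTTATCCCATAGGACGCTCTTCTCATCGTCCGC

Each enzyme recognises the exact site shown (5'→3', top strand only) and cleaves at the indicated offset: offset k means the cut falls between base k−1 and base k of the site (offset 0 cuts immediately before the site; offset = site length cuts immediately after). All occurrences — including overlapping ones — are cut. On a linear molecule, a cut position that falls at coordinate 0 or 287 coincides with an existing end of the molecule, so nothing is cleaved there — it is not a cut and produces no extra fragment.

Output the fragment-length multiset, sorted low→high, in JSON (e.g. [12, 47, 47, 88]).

Per-enzyme occurrences:
  PtaIV CATAG/2: at [18, 59, 65, 102, 167, 261] ⇒ [20, 61, 67, 104, 169, 263]
  VbrX GGGAAC/3: at [12, 77, 111, 122, 142, 175, 192] ⇒ [15, 80, 114, 125, 145, 178, 195]
  YnoIV ATTGA/0: at [0, 4, 24, 86, 204, 234] ⇒ [4, 24, 86, 204, 234] (position 0 is a terminus of the linear molecule — no cut)
  SqiIV CAAAGTT/2: at [29, 42, 92, 148, 218, 227, 250] ⇒ [31, 44, 94, 150, 220, 229, 252]

Pooled cuts: [4, 15, 20, 24, 31, 44, 61, 67, 80, 86, 94, 104, 114, 125, 145, 150, 169, 178, 195, 204, 220, 229, 234, 252, 263]

Fragments:
  [0,4): 4 bp
  [4,15): 11 bp
  [15,20): 5 bp
  [20,24): 4 bp
  [24,31): 7 bp
  [31,44): 13 bp
  [44,61): 17 bp
  [61,67): 6 bp
  [67,80): 13 bp
  [80,86): 6 bp
  [86,94): 8 bp
  [94,104): 10 bp
  [104,114): 10 bp
  [114,125): 11 bp
  [125,145): 20 bp
  [145,150): 5 bp
  [150,169): 19 bp
  [169,178): 9 bp
  [178,195): 17 bp
  [195,204): 9 bp
  [204,220): 16 bp
  [220,229): 9 bp
  [229,234): 5 bp
  [234,252): 18 bp
  [252,263): 11 bp
  [263,287): 24 bp

[4,4,5,5,5,6,6,7,8,9,9,9,10,10,11,11,11,13,13,16,17,17,18,19,20,24]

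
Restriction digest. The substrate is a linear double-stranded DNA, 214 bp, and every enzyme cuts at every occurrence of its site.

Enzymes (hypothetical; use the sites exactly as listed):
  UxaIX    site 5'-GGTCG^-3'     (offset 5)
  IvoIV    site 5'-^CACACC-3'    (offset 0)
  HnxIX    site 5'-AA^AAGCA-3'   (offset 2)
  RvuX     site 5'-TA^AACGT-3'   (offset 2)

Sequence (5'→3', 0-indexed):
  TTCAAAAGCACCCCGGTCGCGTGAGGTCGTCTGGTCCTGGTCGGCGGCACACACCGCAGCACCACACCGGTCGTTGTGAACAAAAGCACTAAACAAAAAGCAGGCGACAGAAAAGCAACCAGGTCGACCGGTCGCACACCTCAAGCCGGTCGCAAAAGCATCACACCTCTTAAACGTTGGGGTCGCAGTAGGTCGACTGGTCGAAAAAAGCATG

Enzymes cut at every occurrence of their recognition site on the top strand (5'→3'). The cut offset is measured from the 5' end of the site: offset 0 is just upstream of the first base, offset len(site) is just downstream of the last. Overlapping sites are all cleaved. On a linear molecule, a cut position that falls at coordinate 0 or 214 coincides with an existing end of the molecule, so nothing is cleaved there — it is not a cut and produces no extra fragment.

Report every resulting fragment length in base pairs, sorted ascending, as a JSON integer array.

Scan for sites:
  UxaIX (GGTCG, off=5): starts [14, 24, 38, 68, 121, 129, 147, 180, 190, 198] → cuts [19, 29, 43, 73, 126, 134, 152, 185, 195, 203]
  IvoIV (CACACC, off=0): starts [49, 62, 134, 161] → cuts [49, 62, 134, 161]
  HnxIX (AAAAGCA, off=2): starts [3, 81, 95, 110, 153, 205] → cuts [5, 83, 97, 112, 155, 207]
  RvuX (TAAACGT, off=2): starts [170] → cuts [172]

All cut coordinates (distinct, sorted): [5, 19, 29, 43, 49, 62, 73, 83, 97, 112, 126, 134, 152, 155, 161, 172, 185, 195, 203, 207]

Fragments:
  [0,5): 5 bp
  [5,19): 14 bp
  [19,29): 10 bp
  [29,43): 14 bp
  [43,49): 6 bp
  [49,62): 13 bp
  [62,73): 11 bp
  [73,83): 10 bp
  [83,97): 14 bp
  [97,112): 15 bp
  [112,126): 14 bp
  [126,134): 8 bp
  [134,152): 18 bp
  [152,155): 3 bp
  [155,161): 6 bp
  [161,172): 11 bp
  [172,185): 13 bp
  [185,195): 10 bp
  [195,203): 8 bp
  [203,207): 4 bp
  [207,214): 7 bp

[3,4,5,6,6,7,8,8,10,10,10,11,11,13,13,14,14,14,14,15,18]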